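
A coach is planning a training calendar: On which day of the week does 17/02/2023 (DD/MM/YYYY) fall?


Date: 2023-02-17
January 1, 2023 is a Sunday
Day of year: 48
Offset from Jan 1: 47 days
47 mod 7 = 5
Result: Friday

Friday


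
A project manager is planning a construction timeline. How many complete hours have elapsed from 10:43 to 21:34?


Start: 10:43
End: 21:34
Hour difference: 21 - 10 = 11 hours
Minute difference: 34 - 43 = -9 minutes
Total minutes: 651
Complete hours: 651 / 60 = 10 (remainder 51)

10


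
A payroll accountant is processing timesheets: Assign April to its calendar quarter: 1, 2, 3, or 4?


Month: April (month 4)
Q1: January-March (months 1-3)
Q2: April-June (months 4-6)
Q3: July-September (months 7-9)
Q4: October-December (months 10-12)
Month 4 falls in Q2

2


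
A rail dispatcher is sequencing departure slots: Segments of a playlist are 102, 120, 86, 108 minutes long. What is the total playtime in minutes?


Durations: 102, 120, 86, 108
Running sum: 102
+ 120 = 222
+ 86 = 308
+ 108 = 416
Total duration: 416 minutes
That is 6 hours and 56 minutes

416


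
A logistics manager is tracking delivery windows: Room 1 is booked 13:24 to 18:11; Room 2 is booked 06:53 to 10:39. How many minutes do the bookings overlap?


Interval A: [804, 1091] minutes from midnight
Interval B: [413, 639] minutes from midnight
Overlap start = max(804, 413) = 804
Overlap end = min(1091, 639) = 639
End <= start, so the intervals do not overlap: 0 minutes

0


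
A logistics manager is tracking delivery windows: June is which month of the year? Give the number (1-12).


Calendar month order:
5. May
6. June <--
7. July
June is month number 6

6


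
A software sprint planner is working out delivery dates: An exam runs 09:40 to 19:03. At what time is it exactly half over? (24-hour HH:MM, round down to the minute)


Start time: 09:40 = 580 minutes from midnight
End time: 19:03 = 1143 minutes from midnight
Sum: 580 + 1143 = 1723
Midpoint: 1723 / 2 = 861 minutes
Convert: 861 / 60 = 14 hours, 21 minutes
Result: 14:21

14:21


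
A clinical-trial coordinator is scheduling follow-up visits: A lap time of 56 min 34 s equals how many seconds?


Minutes: 56
Seconds: 34
Convert minutes to seconds: 56 x 60 = 3360
Add remaining seconds: 3360 + 34 = 3394

3394


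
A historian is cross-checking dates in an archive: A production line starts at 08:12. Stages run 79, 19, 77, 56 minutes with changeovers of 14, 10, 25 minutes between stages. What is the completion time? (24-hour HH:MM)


Start: 08:12 = 492 min from midnight
  after task 1 (79 min): 09:31
  after break (14 min): 09:45
  after task 2 (19 min): 10:04
  after break (10 min): 10:14
  after task 3 (77 min): 11:31
  after break (25 min): 11:56
  after task 4 (56 min): 12:52
Total elapsed: 280 minutes
End time: 12:52

12:52


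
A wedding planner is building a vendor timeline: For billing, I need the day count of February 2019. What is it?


Month: February
Year: 2019
2019 is not a leap year
February has 28 days
Total: 28 days

28


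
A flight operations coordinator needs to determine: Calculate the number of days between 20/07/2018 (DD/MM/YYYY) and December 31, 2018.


Start: July 20, 2018
End: December 31, 2018
Days left in July: 11
August: 31
September: 30
October: 31
November: 30
... plus remaining months
Sum of remaining months: 153
Total: 11 + 153 = 164

164


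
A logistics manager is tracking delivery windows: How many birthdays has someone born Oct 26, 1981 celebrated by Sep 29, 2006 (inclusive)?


Birth: 1981-10-26
Reference: 2006-09-29
Year difference: 2006 - 1981 = 25
Has birthday (10-26) occurred by 09-29? No
Birthday not yet reached this year -> subtract 1
Age in full years: 24

24


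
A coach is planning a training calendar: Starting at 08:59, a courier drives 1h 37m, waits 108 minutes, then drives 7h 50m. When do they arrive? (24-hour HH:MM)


Depart: 08:59
Leg 1: +97 min -> 10:36
Layover: +108 min -> 12:24
Leg 2: +470 min -> 20:14
Total travel: 675 minutes = 11h 15m
Arrival: 20:14

20:14


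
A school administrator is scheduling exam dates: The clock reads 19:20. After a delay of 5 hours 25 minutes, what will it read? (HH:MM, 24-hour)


Start time: 19:20
Adding: 5 hours 25 minutes
Minutes: 20 + 25 = 45
Hours: 19 + 5 + 0 = 24
Hour wraparound: 24 mod 24 = 0
Result: 00:45

00:45


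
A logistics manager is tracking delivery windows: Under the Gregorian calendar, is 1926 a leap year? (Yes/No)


Year: 1926
Divisible by 4? 1926 / 4 = 481.5 -> No
Not divisible by 4, so NOT a leap year

No


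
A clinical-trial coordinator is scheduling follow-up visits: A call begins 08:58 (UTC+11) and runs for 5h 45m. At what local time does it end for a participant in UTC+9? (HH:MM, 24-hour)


Start: 08:58 in UTC+11
Step 1 - add duration:
  minutes: 58 + 45 = 103 (carry 1h)
  hours: 8 + 5 + 1 = 14
  end in UTC+11: 14:43
Step 2 - convert UTC+11 -> UTC+9:
  offset difference: 9 - (11) = -2 hours
  14 + (-2) = 12 -> mod 24 = 12
Result: 12:43 in UTC+9

12:43


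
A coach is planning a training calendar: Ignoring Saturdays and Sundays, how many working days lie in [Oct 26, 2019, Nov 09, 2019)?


Start: 2019-10-26 (Saturday)
End (exclusive): 2019-11-09 (Saturday)
Total calendar days: 14
Full weeks: 14 // 7 = 2 -> 10 weekdays
Remaining 0 days starting on Saturday:
Total business days: 10 + 0 = 10

10


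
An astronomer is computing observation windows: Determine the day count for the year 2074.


Year: 2074
Check leap year rules:
Divisible by 4? No
2074 is not a leap year
Days: 365

365


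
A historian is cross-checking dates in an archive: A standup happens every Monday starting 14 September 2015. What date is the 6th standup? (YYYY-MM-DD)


First occurrence: 2015-09-14 (occurrence 1)
Each occurrence is 7 days after the previous.
Occurrence 6 is 5 weeks after the first.
5 weeks = 35 days
2015-09-14 + 35 days = 2015-10-19

2015-10-19


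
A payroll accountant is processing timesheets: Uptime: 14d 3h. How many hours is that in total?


Days: 14
Extra hours: 3
Hours per day: 24
Days to hours: 14 x 24 = 336
Total: 336 + 3 = 339

339


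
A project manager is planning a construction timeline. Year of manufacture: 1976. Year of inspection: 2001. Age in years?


Birth year: 1976
Current year: 2001
Age = current year - birth year
Age = 2001 - 1976 = 25

25


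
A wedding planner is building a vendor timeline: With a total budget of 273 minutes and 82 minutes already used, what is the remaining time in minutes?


Total budget: 273 minutes
Time used: 82 minutes
Remaining: 273 - 82 = 191 minutes
Percent used: 30.0%
Percent remaining: 70.0%

191


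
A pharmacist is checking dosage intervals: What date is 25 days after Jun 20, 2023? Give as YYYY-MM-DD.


Start: 2023-06-20
Adding 25 days
Days remaining in June: 10
After June: 15 days still to add
July 2023 has 31 days, need 15
Result: 2023-07-15

2023-07-15


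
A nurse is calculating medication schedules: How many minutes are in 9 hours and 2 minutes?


Hours: 9
Extra minutes: 2
Minutes per hour: 60
Hours to minutes: 9 x 60 = 540
Total: 540 + 2 = 542

542


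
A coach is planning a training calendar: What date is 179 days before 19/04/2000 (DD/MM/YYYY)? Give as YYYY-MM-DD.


Start: 2000-04-19
Subtracting 179 days
Days already passed in April: 19
After going back through April: 160 more days to subtract
March 2000: 31 days, 129 remaining
February 2000: 29 days, 100 remaining
January 2000: 31 days, 69 remaining
December 1999: 31 days, 38 remaining
Result: 1999-10-23

1999-10-23


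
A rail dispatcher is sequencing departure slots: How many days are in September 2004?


Month: September
Year: 2004
September is a 30-day month
Total: 30 days

30


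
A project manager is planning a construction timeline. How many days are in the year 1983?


Year: 1983
Check leap year rules:
Divisible by 4? No
1983 is not a leap year
Days: 365

365


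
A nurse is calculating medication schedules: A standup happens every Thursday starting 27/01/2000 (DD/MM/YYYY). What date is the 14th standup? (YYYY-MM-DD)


First occurrence: 2000-01-27 (occurrence 1)
Each occurrence is 7 days after the previous.
Occurrence 14 is 13 weeks after the first.
13 weeks = 91 days
2000-01-27 + 91 days = 2000-04-27

2000-04-27


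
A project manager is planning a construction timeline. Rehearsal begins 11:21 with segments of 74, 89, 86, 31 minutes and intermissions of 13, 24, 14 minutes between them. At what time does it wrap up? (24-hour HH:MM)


Start: 11:21 = 681 min from midnight
  after task 1 (74 min): 12:35
  after break (13 min): 12:48
  after task 2 (89 min): 14:17
  after break (24 min): 14:41
  after task 3 (86 min): 16:07
  after break (14 min): 16:21
  after task 4 (31 min): 16:52
Total elapsed: 331 minutes
End time: 16:52

16:52


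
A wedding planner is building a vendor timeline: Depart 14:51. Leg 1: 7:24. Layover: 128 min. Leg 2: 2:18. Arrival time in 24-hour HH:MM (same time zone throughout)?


Depart: 14:51
Leg 1: +444 min -> 22:15
Layover: +128 min -> 00:23
Leg 2: +138 min -> 02:41
Total travel: 710 minutes = 11h 50m
Arrival: 02:41

02:41


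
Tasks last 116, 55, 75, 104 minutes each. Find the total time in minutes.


Durations: 116, 55, 75, 104
Running sum: 116
+ 55 = 171
+ 75 = 246
+ 104 = 350
Total duration: 350 minutes
That is 5 hours and 50 minutes

350


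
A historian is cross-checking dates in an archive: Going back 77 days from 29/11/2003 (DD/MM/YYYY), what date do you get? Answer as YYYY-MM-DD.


Start: 2003-11-29
Subtracting 77 days
Days already passed in November: 29
After going back through November: 48 more days to subtract
October 2003: 31 days, 17 remaining
September 2003 has 30 days, need 17
Result: 2003-09-13

2003-09-13


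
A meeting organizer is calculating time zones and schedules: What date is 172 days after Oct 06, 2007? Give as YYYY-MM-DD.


Start: 2007-10-06
Adding 172 days
Days remaining in October: 25
After October: 147 days still to add
November 2007: 30 days, 117 remaining
December 2007: 31 days, 86 remaining
January 2008: 31 days, 55 remaining
February 2008: 29 days, 26 remaining
Result: 2008-03-26

2008-03-26


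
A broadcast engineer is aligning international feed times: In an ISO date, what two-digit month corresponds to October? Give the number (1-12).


Calendar month order:
9. September
10. October <--
11. November
October is month number 10

10


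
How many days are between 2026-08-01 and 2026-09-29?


Start date: 2026-08-01
End date: 2026-09-29
Aug 2026: +31 days
Sep 2026: +28 days
Total: 59 days

59


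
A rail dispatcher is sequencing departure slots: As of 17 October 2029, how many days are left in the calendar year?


Start: October 17, 2029
End: December 31, 2029
Days left in October: 14
November: 30
December: 31
Sum of remaining months: 61
Total: 14 + 61 = 75

75


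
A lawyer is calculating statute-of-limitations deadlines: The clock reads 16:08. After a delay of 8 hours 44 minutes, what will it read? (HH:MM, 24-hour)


Start time: 16:08
Adding: 8 hours 44 minutes
Minutes: 8 + 44 = 52
Hours: 16 + 8 + 0 = 24
Hour wraparound: 24 mod 24 = 0
Result: 00:52

00:52


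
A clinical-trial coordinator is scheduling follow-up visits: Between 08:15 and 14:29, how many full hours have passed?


Start: 08:15
End: 14:29
Hour difference: 14 - 8 = 6 hours
Minute difference: 29 - 15 = 14 minutes
Total minutes: 374
Complete hours: 374 / 60 = 6 (remainder 14)

6


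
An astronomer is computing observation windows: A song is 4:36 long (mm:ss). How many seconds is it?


Minutes: 4
Extra seconds: 36
Seconds per minute: 60
Minutes to seconds: 4 x 60 = 240
Total: 240 + 36 = 276

276


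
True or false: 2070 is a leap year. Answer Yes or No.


Year: 2070
Divisible by 4? 2070 / 4 = 517.5 -> No
Not divisible by 4, so NOT a leap year

No


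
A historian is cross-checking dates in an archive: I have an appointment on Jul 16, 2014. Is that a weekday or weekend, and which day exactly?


Date: 2014-07-16
January 1, 2014 is a Wednesday
Day of year: 197
Offset from Jan 1: 196 days
196 mod 7 = 0
Result: Wednesday

Wednesday


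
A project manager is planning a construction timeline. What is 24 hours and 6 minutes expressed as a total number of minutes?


Hours: 24
Minutes: 6
Convert hours to minutes: 24 x 60 = 1440
Add remaining minutes: 1440 + 6 = 1446

1446


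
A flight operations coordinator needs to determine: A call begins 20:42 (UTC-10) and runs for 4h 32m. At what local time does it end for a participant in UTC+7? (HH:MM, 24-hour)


Start: 20:42 in UTC-10
Step 1 - add duration:
  minutes: 42 + 32 = 74 (carry 1h)
  hours: 20 + 4 + 1 = 25
  end in UTC-10: 01:14
Step 2 - convert UTC-10 -> UTC+7:
  offset difference: 7 - (-10) = 17 hours
  1 + (17) = 18 -> mod 24 = 18
Result: 18:14 in UTC+7

18:14


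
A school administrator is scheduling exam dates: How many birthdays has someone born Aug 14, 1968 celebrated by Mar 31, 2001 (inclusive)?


Birth: 1968-08-14
Reference: 2001-03-31
Year difference: 2001 - 1968 = 33
Has birthday (08-14) occurred by 03-31? No
Birthday not yet reached this year -> subtract 1
Age in full years: 32

32


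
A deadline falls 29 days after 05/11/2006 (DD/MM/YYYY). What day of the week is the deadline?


Start: 2006-11-05 (Sunday)
Step 1 - find target date: add 29 days
  2006-11-05 + 29 days = 2006-12-04
Step 2 - day of week:
  29 mod 7 = 1
  Sunday + 1 days -> Monday
Result: Monday (2006-12-04)

Monday


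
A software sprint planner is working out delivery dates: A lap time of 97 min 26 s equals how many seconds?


Minutes: 97
Seconds: 26
Convert minutes to seconds: 97 x 60 = 5820
Add remaining seconds: 5820 + 26 = 5846

5846


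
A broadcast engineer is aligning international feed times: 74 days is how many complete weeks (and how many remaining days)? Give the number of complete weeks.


Total days: 74
Days per week: 7
Division: 74 / 7 = 10 remainder 4
Complete weeks: 10
Remaining days: 4

10


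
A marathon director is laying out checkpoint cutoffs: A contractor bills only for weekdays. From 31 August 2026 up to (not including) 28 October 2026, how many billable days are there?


Start: 2026-08-31 (Monday)
End (exclusive): 2026-10-28 (Wednesday)
Total calendar days: 58
Full weeks: 58 // 7 = 8 -> 40 weekdays
Remaining 2 days starting on Monday:
  Mon(w), Tue(w) -> 2 weekdays
Total business days: 40 + 2 = 42

42


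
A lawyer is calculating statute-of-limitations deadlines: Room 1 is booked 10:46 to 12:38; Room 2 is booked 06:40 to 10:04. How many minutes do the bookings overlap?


Interval A: [646, 758] minutes from midnight
Interval B: [400, 604] minutes from midnight
Overlap start = max(646, 400) = 646
Overlap end = min(758, 604) = 604
End <= start, so the intervals do not overlap: 0 minutes

0


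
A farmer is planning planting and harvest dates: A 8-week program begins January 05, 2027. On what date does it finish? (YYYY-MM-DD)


Start: 2027-01-05
Weeks to add: 8
Convert to days: 8 x 7 = 56 days
Add 56 days to 2027-01-05
Result: 2027-03-02

2027-03-02


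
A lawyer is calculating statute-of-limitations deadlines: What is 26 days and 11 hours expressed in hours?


Days: 26
Extra hours: 11
Hours per day: 24
Days to hours: 26 x 24 = 624
Total: 624 + 11 = 635

635


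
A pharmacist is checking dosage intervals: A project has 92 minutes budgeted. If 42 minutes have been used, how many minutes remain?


Total budget: 92 minutes
Time used: 42 minutes
Remaining: 92 - 42 = 50 minutes
Percent used: 45.7%
Percent remaining: 54.3%

50


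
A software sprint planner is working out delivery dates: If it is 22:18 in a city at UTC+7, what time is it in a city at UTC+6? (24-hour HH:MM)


Local time: 22:18 at UTC+7 (offset 7h)
Target zone: UTC+6 (offset 6h)
Difference: 6 - (7) = -1 hours
Calculation: 22 + (-1) = 21
Result: 21:18

21:18


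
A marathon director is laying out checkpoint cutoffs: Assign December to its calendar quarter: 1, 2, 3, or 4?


Month: December (month 12)
Q1: January-March (months 1-3)
Q2: April-June (months 4-6)
Q3: July-September (months 7-9)
Q4: October-December (months 10-12)
Month 12 falls in Q4

4


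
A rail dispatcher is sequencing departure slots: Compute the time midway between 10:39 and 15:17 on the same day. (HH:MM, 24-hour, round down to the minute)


Start time: 10:39 = 639 minutes from midnight
End time: 15:17 = 917 minutes from midnight
Sum: 639 + 917 = 1556
Midpoint: 1556 / 2 = 778 minutes
Convert: 778 / 60 = 12 hours, 58 minutes
Result: 12:58

12:58


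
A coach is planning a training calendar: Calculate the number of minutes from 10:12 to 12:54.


Start time: 10:12 = 612 minutes from midnight
End time: 12:54 = 774 minutes from midnight
Difference: 774 - 612 = 162 minutes
That is 2 hours and 42 minutes

162


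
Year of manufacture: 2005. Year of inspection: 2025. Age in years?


Birth year: 2005
Current year: 2025
Age = current year - birth year
Age = 2025 - 2005 = 20

20


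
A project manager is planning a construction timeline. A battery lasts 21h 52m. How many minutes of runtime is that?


Hours: 21
Extra minutes: 52
Minutes per hour: 60
Hours to minutes: 21 x 60 = 1260
Total: 1260 + 52 = 1312

1312


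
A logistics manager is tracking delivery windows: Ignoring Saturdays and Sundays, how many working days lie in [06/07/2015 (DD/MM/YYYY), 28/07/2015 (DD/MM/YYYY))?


Start: 2015-07-06 (Monday)
End (exclusive): 2015-07-28 (Tuesday)
Total calendar days: 22
Full weeks: 22 // 7 = 3 -> 15 weekdays
Remaining 1 days starting on Monday:
  Mon(w) -> 1 weekdays
Total business days: 15 + 1 = 16

16


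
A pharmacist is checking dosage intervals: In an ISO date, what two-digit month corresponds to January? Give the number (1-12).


Calendar month order:
1. January <--
2. February
January is month number 1

1


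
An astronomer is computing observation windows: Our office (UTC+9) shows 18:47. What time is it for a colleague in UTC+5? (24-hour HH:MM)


Local time: 18:47 at UTC+9 (offset 9h)
Target zone: UTC+5 (offset 5h)
Difference: 5 - (9) = -4 hours
Calculation: 18 + (-4) = 14
Result: 14:47

14:47


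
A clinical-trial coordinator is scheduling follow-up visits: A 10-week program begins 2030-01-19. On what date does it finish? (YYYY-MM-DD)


Start: 2030-01-19
Weeks to add: 10
Convert to days: 10 x 7 = 70 days
Add 70 days to 2030-01-19
Result: 2030-03-30

2030-03-30


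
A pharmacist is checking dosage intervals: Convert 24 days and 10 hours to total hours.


Days: 24
Extra hours: 10
Hours per day: 24
Days to hours: 24 x 24 = 576
Total: 576 + 10 = 586

586


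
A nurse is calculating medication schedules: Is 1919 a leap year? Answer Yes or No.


Year: 1919
Divisible by 4? 1919 / 4 = 479.75 -> No
Not divisible by 4, so NOT a leap year

No


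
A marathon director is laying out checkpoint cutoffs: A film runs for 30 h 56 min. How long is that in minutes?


Hours: 30
Minutes: 56
Convert hours to minutes: 30 x 60 = 1800
Add remaining minutes: 1800 + 56 = 1856

1856


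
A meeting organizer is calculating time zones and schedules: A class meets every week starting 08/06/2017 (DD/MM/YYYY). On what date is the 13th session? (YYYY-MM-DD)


First occurrence: 2017-06-08 (occurrence 1)
Each occurrence is 7 days after the previous.
Occurrence 13 is 12 weeks after the first.
12 weeks = 84 days
2017-06-08 + 84 days = 2017-08-31

2017-08-31


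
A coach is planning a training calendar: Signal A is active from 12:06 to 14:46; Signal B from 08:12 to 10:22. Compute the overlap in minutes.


Interval A: [726, 886] minutes from midnight
Interval B: [492, 622] minutes from midnight
Overlap start = max(726, 492) = 726
Overlap end = min(886, 622) = 622
End <= start, so the intervals do not overlap: 0 minutes

0


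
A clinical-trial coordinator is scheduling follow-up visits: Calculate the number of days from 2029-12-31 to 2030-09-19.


Start date: 2029-12-31
End date: 2030-09-19
Dec 2029: +1 days
Jan 2030: +31 days
Feb 2030: +28 days
... (7 more months)
Total: 262 days

262


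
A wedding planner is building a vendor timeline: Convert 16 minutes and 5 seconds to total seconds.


Minutes: 16
Extra seconds: 5
Seconds per minute: 60
Minutes to seconds: 16 x 60 = 960
Total: 960 + 5 = 965

965


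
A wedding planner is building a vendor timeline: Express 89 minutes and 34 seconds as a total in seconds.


Minutes: 89
Seconds: 34
Convert minutes to seconds: 89 x 60 = 5340
Add remaining seconds: 5340 + 34 = 5374

5374


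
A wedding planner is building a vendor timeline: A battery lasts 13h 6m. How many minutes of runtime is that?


Hours: 13
Extra minutes: 6
Minutes per hour: 60
Hours to minutes: 13 x 60 = 780
Total: 780 + 6 = 786

786


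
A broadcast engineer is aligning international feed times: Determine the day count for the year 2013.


Year: 2013
Check leap year rules:
Divisible by 4? No
2013 is not a leap year
Days: 365

365


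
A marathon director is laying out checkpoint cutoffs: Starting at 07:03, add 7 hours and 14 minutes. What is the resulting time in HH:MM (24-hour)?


Start time: 07:03
Adding: 7 hours 14 minutes
Minutes: 3 + 14 = 17
Hours: 7 + 7 + 0 = 14
Result: 14:17

14:17


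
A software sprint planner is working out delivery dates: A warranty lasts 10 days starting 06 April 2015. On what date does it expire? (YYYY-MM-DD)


Start: 2015-04-06
Adding 10 days
Days remaining in April: 24
Result: 2015-04-16

2015-04-16


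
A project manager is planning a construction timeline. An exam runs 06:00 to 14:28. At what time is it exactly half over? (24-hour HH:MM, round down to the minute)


Start time: 06:00 = 360 minutes from midnight
End time: 14:28 = 868 minutes from midnight
Sum: 360 + 868 = 1228
Midpoint: 1228 / 2 = 614 minutes
Convert: 614 / 60 = 10 hours, 14 minutes
Result: 10:14

10:14


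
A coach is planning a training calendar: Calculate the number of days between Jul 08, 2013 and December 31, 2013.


Start: July 08, 2013
End: December 31, 2013
Days left in July: 23
August: 31
September: 30
October: 31
November: 30
... plus remaining months
Sum of remaining months: 153
Total: 23 + 153 = 176

176


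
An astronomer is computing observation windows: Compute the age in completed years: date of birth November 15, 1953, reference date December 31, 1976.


Birth: 1953-11-15
Reference: 1976-12-31
Year difference: 1976 - 1953 = 23
Has birthday (11-15) occurred by 12-31? Yes
Age in full years: 23

23


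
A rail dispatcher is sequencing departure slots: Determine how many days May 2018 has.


Month: May
Year: 2018
May is a 31-day month
Total: 31 days

31


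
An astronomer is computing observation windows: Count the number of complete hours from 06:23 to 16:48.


Start: 06:23
End: 16:48
Hour difference: 16 - 6 = 10 hours
Minute difference: 48 - 23 = 25 minutes
Total minutes: 625
Complete hours: 625 / 60 = 10 (remainder 25)

10


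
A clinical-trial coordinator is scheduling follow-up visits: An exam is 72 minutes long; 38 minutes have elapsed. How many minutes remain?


Total budget: 72 minutes
Time used: 38 minutes
Remaining: 72 - 38 = 34 minutes
Percent used: 52.8%
Percent remaining: 47.2%

34


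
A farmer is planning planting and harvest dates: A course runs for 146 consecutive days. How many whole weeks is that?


Total days: 146
Days per week: 7
Division: 146 / 7 = 20 remainder 6
Complete weeks: 20
Remaining days: 6

20


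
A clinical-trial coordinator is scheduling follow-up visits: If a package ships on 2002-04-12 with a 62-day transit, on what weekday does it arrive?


Start: 2002-04-12 (Friday)
Step 1 - find target date: add 62 days
  2002-04-12 + 62 days = 2002-06-13
Step 2 - day of week:
  62 mod 7 = 6
  Friday + 6 days -> Thursday
Result: Thursday (2002-06-13)

Thursday


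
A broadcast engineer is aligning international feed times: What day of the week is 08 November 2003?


Date: 2003-11-08
January 1, 2003 is a Wednesday
Day of year: 312
Offset from Jan 1: 311 days
311 mod 7 = 3
Result: Saturday

Saturday


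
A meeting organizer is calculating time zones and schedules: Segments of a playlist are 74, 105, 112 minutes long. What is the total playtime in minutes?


Durations: 74, 105, 112
Running sum: 74
+ 105 = 179
+ 112 = 291
Total duration: 291 minutes
That is 4 hours and 51 minutes

291


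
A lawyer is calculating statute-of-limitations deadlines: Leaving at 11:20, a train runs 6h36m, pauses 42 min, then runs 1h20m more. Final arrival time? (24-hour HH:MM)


Depart: 11:20
Leg 1: +396 min -> 17:56
Layover: +42 min -> 18:38
Leg 2: +80 min -> 19:58
Total travel: 518 minutes = 8h 38m
Arrival: 19:58

19:58


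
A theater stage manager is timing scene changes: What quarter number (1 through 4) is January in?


Month: January (month 1)
Q1: January-March (months 1-3)
Q2: April-June (months 4-6)
Q3: July-September (months 7-9)
Q4: October-December (months 10-12)
Month 1 falls in Q1

1


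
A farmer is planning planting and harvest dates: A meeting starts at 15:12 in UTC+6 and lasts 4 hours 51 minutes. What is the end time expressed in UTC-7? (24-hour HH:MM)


Start: 15:12 in UTC+6
Step 1 - add duration:
  minutes: 12 + 51 = 63 (carry 1h)
  hours: 15 + 4 + 1 = 20
  end in UTC+6: 20:03
Step 2 - convert UTC+6 -> UTC-7:
  offset difference: -7 - (6) = -13 hours
  20 + (-13) = 7 -> mod 24 = 7
Result: 07:03 in UTC-7

07:03


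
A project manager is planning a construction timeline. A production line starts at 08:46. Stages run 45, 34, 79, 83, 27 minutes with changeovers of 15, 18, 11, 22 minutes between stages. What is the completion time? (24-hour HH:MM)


Start: 08:46 = 526 min from midnight
  after task 1 (45 min): 09:31
  after break (15 min): 09:46
  after task 2 (34 min): 10:20
  after break (18 min): 10:38
  after task 3 (79 min): 11:57
  after break (11 min): 12:08
  after task 4 (83 min): 13:31
  after break (22 min): 13:53
  after task 5 (27 min): 14:20
Total elapsed: 334 minutes
End time: 14:20

14:20


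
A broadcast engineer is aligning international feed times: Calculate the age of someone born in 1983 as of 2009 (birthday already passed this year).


Birth year: 1983
Current year: 2009
Age = current year - birth year
Age = 2009 - 1983 = 26

26


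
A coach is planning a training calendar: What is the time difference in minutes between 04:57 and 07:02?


Start time: 04:57 = 297 minutes from midnight
End time: 07:02 = 422 minutes from midnight
Difference: 422 - 297 = 125 minutes
That is 2 hours and 5 minutes

125


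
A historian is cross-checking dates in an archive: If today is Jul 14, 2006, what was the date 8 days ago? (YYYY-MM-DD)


Start: 2006-07-14
Subtracting 8 days
Days already passed in July: 14
Result: 2006-07-06

2006-07-06


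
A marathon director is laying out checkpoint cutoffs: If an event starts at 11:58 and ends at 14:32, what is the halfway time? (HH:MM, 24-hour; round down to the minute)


Start time: 11:58 = 718 minutes from midnight
End time: 14:32 = 872 minutes from midnight
Sum: 718 + 872 = 1590
Midpoint: 1590 / 2 = 795 minutes
Convert: 795 / 60 = 13 hours, 15 minutes
Result: 13:15

13:15


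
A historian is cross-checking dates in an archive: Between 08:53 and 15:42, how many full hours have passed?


Start: 08:53
End: 15:42
Hour difference: 15 - 8 = 7 hours
Minute difference: 42 - 53 = -11 minutes
Total minutes: 409
Complete hours: 409 / 60 = 6 (remainder 49)

6


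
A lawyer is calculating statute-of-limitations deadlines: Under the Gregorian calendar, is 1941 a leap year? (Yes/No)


Year: 1941
Divisible by 4? 1941 / 4 = 485.25 -> No
Not divisible by 4, so NOT a leap year

No


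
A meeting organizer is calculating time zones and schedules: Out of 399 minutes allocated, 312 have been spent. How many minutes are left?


Total budget: 399 minutes
Time used: 312 minutes
Remaining: 399 - 312 = 87 minutes
Percent used: 78.2%
Percent remaining: 21.8%

87


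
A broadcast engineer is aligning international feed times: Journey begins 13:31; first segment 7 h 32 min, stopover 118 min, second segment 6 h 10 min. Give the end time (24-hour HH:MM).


Depart: 13:31
Leg 1: +452 min -> 21:03
Layover: +118 min -> 23:01
Leg 2: +370 min -> 05:11
Total travel: 940 minutes = 15h 40m
Arrival: 05:11

05:11


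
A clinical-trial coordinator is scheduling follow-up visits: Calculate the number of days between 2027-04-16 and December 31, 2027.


Start: April 16, 2027
End: December 31, 2027
Days left in April: 14
May: 31
June: 30
July: 31
August: 31
... plus remaining months
Sum of remaining months: 245
Total: 14 + 245 = 259

259


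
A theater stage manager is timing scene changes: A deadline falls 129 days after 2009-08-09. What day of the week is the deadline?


Start: 2009-08-09 (Sunday)
Step 1 - find target date: add 129 days
  2009-08-09 + 129 days = 2009-12-16
Step 2 - day of week:
  129 mod 7 = 3
  Sunday + 3 days -> Wednesday
Result: Wednesday (2009-12-16)

Wednesday


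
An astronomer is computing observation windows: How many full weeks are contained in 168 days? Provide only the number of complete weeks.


Total days: 168
Days per week: 7
Division: 168 / 7 = 24 remainder 0
Complete weeks: 24
Remaining days: 0

24


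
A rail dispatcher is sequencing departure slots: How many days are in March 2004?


Month: March
Year: 2004
March is a 31-day month
Total: 31 days

31


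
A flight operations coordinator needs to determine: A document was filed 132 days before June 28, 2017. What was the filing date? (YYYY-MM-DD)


Start: 2017-06-28
Subtracting 132 days
Days already passed in June: 28
After going back through June: 104 more days to subtract
May 2017: 31 days, 73 remaining
April 2017: 30 days, 43 remaining
March 2017: 31 days, 12 remaining
February 2017 has 28 days, need 12
Result: 2017-02-16

2017-02-16


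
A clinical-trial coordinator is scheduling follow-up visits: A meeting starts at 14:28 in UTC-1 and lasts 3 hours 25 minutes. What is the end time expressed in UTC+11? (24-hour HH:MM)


Start: 14:28 in UTC-1
Step 1 - add duration:
  minutes: 28 + 25 = 53
  hours: 14 + 3 + 0 = 17
  end in UTC-1: 17:53
Step 2 - convert UTC-1 -> UTC+11:
  offset difference: 11 - (-1) = 12 hours
  17 + (12) = 29 -> mod 24 = 5
Result: 05:53 in UTC+11

05:53


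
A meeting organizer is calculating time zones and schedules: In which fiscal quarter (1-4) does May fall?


Month: May (month 5)
Q1: January-March (months 1-3)
Q2: April-June (months 4-6)
Q3: July-September (months 7-9)
Q4: October-December (months 10-12)
Month 5 falls in Q2

2


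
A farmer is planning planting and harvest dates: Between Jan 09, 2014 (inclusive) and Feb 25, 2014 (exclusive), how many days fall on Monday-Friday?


Start: 2014-01-09 (Thursday)
End (exclusive): 2014-02-25 (Tuesday)
Total calendar days: 47
Full weeks: 47 // 7 = 6 -> 30 weekdays
Remaining 5 days starting on Thursday:
  Thu(w), Fri(w), Sat(-), Sun(-), Mon(w) -> 3 weekdays
Total business days: 30 + 3 = 33

33


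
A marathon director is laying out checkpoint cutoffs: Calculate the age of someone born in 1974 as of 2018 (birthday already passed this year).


Birth year: 1974
Current year: 2018
Age = current year - birth year
Age = 2018 - 1974 = 44

44


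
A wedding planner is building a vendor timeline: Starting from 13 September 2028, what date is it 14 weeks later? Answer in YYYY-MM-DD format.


Start: 2028-09-13
Weeks to add: 14
Convert to days: 14 x 7 = 98 days
Add 98 days to 2028-09-13
Result: 2028-12-20

2028-12-20


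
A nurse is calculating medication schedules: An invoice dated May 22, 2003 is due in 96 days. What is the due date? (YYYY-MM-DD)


Start: 2003-05-22
Adding 96 days
Days remaining in May: 9
After May: 87 days still to add
June 2003: 30 days, 57 remaining
July 2003: 31 days, 26 remaining
August 2003 has 31 days, need 26
Result: 2003-08-26

2003-08-26


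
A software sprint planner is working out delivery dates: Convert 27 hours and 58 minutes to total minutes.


Hours: 27
Minutes: 58
Convert hours to minutes: 27 x 60 = 1620
Add remaining minutes: 1620 + 58 = 1678

1678


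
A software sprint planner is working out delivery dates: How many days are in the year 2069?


Year: 2069
Check leap year rules:
Divisible by 4? No
2069 is not a leap year
Days: 365

365


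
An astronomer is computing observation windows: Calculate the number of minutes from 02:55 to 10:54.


Start time: 02:55 = 175 minutes from midnight
End time: 10:54 = 654 minutes from midnight
Difference: 654 - 175 = 479 minutes
That is 7 hours and 59 minutes

479


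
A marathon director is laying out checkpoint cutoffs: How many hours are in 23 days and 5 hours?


Days: 23
Extra hours: 5
Hours per day: 24
Days to hours: 23 x 24 = 552
Total: 552 + 5 = 557

557


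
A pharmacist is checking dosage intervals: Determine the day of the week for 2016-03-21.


Date: 2016-03-21
January 1, 2016 is a Friday
Day of year: 81
Offset from Jan 1: 80 days
80 mod 7 = 3
Result: Monday

Monday


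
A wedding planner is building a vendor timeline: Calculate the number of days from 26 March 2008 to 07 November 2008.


Start date: 2008-03-26
End date: 2008-11-07
Mar 2008: +6 days
Apr 2008: +30 days
May 2008: +31 days
... (6 more months)
Total: 226 days

226


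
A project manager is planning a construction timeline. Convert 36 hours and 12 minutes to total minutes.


Hours: 36
Extra minutes: 12
Minutes per hour: 60
Hours to minutes: 36 x 60 = 2160
Total: 2160 + 12 = 2172

2172


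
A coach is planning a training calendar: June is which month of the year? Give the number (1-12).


Calendar month order:
5. May
6. June <--
7. July
June is month number 6

6


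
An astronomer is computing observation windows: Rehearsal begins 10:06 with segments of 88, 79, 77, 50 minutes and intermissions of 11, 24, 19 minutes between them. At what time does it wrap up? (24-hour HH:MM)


Start: 10:06 = 606 min from midnight
  after task 1 (88 min): 11:34
  after break (11 min): 11:45
  after task 2 (79 min): 13:04
  after break (24 min): 13:28
  after task 3 (77 min): 14:45
  after break (19 min): 15:04
  after task 4 (50 min): 15:54
Total elapsed: 348 minutes
End time: 15:54

15:54


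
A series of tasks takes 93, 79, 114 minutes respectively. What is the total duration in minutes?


Durations: 93, 79, 114
Running sum: 93
+ 79 = 172
+ 114 = 286
Total duration: 286 minutes
That is 4 hours and 46 minutes

286


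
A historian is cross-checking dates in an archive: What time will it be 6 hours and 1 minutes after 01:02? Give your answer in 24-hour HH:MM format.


Start time: 01:02
Adding: 6 hours 1 minutes
Minutes: 2 + 1 = 3
Hours: 1 + 6 + 0 = 7
Result: 07:03

07:03


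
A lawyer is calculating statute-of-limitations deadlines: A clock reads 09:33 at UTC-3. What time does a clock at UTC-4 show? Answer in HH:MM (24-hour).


Local time: 09:33 at UTC-3 (offset -3h)
Target zone: UTC-4 (offset -4h)
Difference: -4 - (-3) = -1 hours
Calculation: 9 + (-1) = 8
Result: 08:33

08:33


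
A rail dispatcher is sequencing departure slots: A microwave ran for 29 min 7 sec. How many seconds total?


Minutes: 29
Extra seconds: 7
Seconds per minute: 60
Minutes to seconds: 29 x 60 = 1740
Total: 1740 + 7 = 1747

1747


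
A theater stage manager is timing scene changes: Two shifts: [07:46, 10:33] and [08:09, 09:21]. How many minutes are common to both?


Interval A: [466, 633] minutes from midnight
Interval B: [489, 561] minutes from midnight
Overlap start = max(466, 489) = 489
Overlap end = min(633, 561) = 561
Overlap = 561 - 489 = 72 minutes

72


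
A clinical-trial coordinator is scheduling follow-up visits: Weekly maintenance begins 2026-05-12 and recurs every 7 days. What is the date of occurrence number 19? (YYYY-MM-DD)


First occurrence: 2026-05-12 (occurrence 1)
Each occurrence is 7 days after the previous.
Occurrence 19 is 18 weeks after the first.
18 weeks = 126 days
2026-05-12 + 126 days = 2026-09-15

2026-09-15


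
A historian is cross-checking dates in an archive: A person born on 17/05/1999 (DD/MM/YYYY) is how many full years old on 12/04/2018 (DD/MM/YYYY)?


Birth: 1999-05-17
Reference: 2018-04-12
Year difference: 2018 - 1999 = 19
Has birthday (05-17) occurred by 04-12? No
Birthday not yet reached this year -> subtract 1
Age in full years: 18

18


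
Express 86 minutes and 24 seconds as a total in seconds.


Minutes: 86
Seconds: 24
Convert minutes to seconds: 86 x 60 = 5160
Add remaining seconds: 5160 + 24 = 5184

5184


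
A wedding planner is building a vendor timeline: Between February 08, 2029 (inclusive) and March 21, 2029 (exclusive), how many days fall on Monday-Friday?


Start: 2029-02-08 (Thursday)
End (exclusive): 2029-03-21 (Wednesday)
Total calendar days: 41
Full weeks: 41 // 7 = 5 -> 25 weekdays
Remaining 6 days starting on Thursday:
  Thu(w), Fri(w), Sat(-), Sun(-), Mon(w), Tue(w) -> 4 weekdays
Total business days: 25 + 4 = 29

29


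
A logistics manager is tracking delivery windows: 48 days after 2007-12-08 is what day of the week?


Start: 2007-12-08 (Saturday)
Step 1 - find target date: add 48 days
  2007-12-08 + 48 days = 2008-01-25
Step 2 - day of week:
  48 mod 7 = 6
  Saturday + 6 days -> Friday
Result: Friday (2008-01-25)

Friday


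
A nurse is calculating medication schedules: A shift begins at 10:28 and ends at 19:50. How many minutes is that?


Start time: 10:28 = 628 minutes from midnight
End time: 19:50 = 1190 minutes from midnight
Difference: 1190 - 628 = 562 minutes
That is 9 hours and 22 minutes

562


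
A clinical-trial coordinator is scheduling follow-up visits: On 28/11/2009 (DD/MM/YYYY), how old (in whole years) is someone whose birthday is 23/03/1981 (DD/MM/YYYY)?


Birth: 1981-03-23
Reference: 2009-11-28
Year difference: 2009 - 1981 = 28
Has birthday (03-23) occurred by 11-28? Yes
Age in full years: 28

28


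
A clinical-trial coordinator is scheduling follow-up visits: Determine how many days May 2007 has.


Month: May
Year: 2007
May is a 31-day month
Total: 31 days

31


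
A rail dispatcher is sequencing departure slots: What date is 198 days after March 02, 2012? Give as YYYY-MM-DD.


Start: 2012-03-02
Adding 198 days
Days remaining in March: 29
After March: 169 days still to add
April 2012: 30 days, 139 remaining
May 2012: 31 days, 108 remaining
June 2012: 30 days, 78 remaining
July 2012: 31 days, 47 remaining
Result: 2012-09-16

2012-09-16


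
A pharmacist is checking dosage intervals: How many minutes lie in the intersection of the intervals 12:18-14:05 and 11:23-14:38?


Interval A: [738, 845] minutes from midnight
Interval B: [683, 878] minutes from midnight
Overlap start = max(738, 683) = 738
Overlap end = min(845, 878) = 845
Overlap = 845 - 738 = 107 minutes

107


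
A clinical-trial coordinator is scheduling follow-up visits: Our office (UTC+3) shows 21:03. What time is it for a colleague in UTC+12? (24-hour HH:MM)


Local time: 21:03 at UTC+3 (offset 3h)
Target zone: UTC+12 (offset 12h)
Difference: 12 - (3) = 9 hours
Calculation: 21 + (9) = 30
Wraparound: (30) mod 24 = 6
Result: 06:03

06:03


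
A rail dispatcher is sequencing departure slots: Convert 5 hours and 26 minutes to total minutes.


Hours: 5
Minutes: 26
Convert hours to minutes: 5 x 60 = 300
Add remaining minutes: 300 + 26 = 326

326


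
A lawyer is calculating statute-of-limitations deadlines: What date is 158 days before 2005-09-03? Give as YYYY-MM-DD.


Start: 2005-09-03
Subtracting 158 days
Days already passed in September: 3
After going back through September: 155 more days to subtract
August 2005: 31 days, 124 remaining
July 2005: 31 days, 93 remaining
June 2005: 30 days, 63 remaining
May 2005: 31 days, 32 remaining
Result: 2005-03-29

2005-03-29
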